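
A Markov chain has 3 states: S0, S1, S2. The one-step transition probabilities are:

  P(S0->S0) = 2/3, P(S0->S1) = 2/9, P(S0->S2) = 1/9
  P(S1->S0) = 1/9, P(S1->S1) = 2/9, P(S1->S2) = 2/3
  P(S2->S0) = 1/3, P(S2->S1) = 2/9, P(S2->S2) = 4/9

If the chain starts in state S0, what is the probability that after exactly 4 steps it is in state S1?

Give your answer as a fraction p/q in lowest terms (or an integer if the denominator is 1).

Computing P^4 by repeated multiplication:
P^1 =
  S0: [2/3, 2/9, 1/9]
  S1: [1/9, 2/9, 2/3]
  S2: [1/3, 2/9, 4/9]
P^2 =
  S0: [41/81, 2/9, 22/81]
  S1: [26/81, 2/9, 37/81]
  S2: [32/81, 2/9, 31/81]
P^3 =
  S0: [110/243, 2/9, 79/243]
  S1: [95/243, 2/9, 94/243]
  S2: [101/243, 2/9, 88/243]
P^4 =
  S0: [317/729, 2/9, 250/729]
  S1: [302/729, 2/9, 265/729]
  S2: [308/729, 2/9, 259/729]

(P^4)[S0 -> S1] = 2/9

Answer: 2/9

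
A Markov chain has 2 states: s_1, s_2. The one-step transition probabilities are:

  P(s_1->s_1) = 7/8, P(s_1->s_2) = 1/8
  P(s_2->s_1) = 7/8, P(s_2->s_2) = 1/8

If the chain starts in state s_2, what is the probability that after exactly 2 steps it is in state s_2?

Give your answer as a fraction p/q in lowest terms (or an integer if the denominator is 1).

Computing P^2 by repeated multiplication:
P^1 =
  s_1: [7/8, 1/8]
  s_2: [7/8, 1/8]
P^2 =
  s_1: [7/8, 1/8]
  s_2: [7/8, 1/8]

(P^2)[s_2 -> s_2] = 1/8

Answer: 1/8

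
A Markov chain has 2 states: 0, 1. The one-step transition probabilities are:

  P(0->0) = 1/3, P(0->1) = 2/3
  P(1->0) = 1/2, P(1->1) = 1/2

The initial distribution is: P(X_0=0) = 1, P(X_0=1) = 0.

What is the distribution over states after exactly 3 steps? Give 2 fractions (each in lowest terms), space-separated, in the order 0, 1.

Answer: 23/54 31/54

Derivation:
Propagating the distribution step by step (d_{t+1} = d_t * P):
d_0 = (0=1, 1=0)
  d_1[0] = 1*1/3 + 0*1/2 = 1/3
  d_1[1] = 1*2/3 + 0*1/2 = 2/3
d_1 = (0=1/3, 1=2/3)
  d_2[0] = 1/3*1/3 + 2/3*1/2 = 4/9
  d_2[1] = 1/3*2/3 + 2/3*1/2 = 5/9
d_2 = (0=4/9, 1=5/9)
  d_3[0] = 4/9*1/3 + 5/9*1/2 = 23/54
  d_3[1] = 4/9*2/3 + 5/9*1/2 = 31/54
d_3 = (0=23/54, 1=31/54)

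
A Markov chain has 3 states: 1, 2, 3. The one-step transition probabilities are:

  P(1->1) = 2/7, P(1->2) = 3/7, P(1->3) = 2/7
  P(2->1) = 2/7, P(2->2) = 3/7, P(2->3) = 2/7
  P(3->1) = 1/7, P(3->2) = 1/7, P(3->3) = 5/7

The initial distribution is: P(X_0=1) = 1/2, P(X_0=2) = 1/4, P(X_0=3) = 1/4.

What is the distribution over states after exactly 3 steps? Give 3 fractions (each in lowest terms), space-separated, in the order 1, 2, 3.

Propagating the distribution step by step (d_{t+1} = d_t * P):
d_0 = (1=1/2, 2=1/4, 3=1/4)
  d_1[1] = 1/2*2/7 + 1/4*2/7 + 1/4*1/7 = 1/4
  d_1[2] = 1/2*3/7 + 1/4*3/7 + 1/4*1/7 = 5/14
  d_1[3] = 1/2*2/7 + 1/4*2/7 + 1/4*5/7 = 11/28
d_1 = (1=1/4, 2=5/14, 3=11/28)
  d_2[1] = 1/4*2/7 + 5/14*2/7 + 11/28*1/7 = 45/196
  d_2[2] = 1/4*3/7 + 5/14*3/7 + 11/28*1/7 = 31/98
  d_2[3] = 1/4*2/7 + 5/14*2/7 + 11/28*5/7 = 89/196
d_2 = (1=45/196, 2=31/98, 3=89/196)
  d_3[1] = 45/196*2/7 + 31/98*2/7 + 89/196*1/7 = 303/1372
  d_3[2] = 45/196*3/7 + 31/98*3/7 + 89/196*1/7 = 205/686
  d_3[3] = 45/196*2/7 + 31/98*2/7 + 89/196*5/7 = 659/1372
d_3 = (1=303/1372, 2=205/686, 3=659/1372)

Answer: 303/1372 205/686 659/1372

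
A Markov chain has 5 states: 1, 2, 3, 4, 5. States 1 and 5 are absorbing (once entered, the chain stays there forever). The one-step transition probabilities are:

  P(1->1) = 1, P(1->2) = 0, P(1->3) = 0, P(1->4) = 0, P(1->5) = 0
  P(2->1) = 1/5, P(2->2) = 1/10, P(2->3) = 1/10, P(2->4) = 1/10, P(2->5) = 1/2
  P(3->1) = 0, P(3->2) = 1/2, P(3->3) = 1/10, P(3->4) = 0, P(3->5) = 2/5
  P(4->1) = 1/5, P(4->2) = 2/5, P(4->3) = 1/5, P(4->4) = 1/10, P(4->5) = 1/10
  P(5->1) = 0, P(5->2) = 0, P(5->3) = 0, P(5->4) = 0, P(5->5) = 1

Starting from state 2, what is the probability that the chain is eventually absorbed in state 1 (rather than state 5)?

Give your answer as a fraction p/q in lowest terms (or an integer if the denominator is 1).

Let a_i = P(absorbed in 1 | start in state i).
Boundary conditions: a_1 = 1, a_5 = 0.
For each transient state i, a_i = sum_j P(i->j) * a_j:
  a_2 = 1/5*a_1 + 1/10*a_2 + 1/10*a_3 + 1/10*a_4 + 1/2*a_5
  a_3 = 0*a_1 + 1/2*a_2 + 1/10*a_3 + 0*a_4 + 2/5*a_5
  a_4 = 1/5*a_1 + 2/5*a_2 + 1/5*a_3 + 1/10*a_4 + 1/10*a_5

Substituting a_1 = 1 and a_5 = 0, rearrange to (I - Q) a = r where r[i] = P(i -> 1):
  [9/10, -1/10, -1/10] . (a_2, a_3, a_4) = 1/5
  [-1/2, 9/10, 0] . (a_2, a_3, a_4) = 0
  [-2/5, -1/5, 9/10] . (a_2, a_3, a_4) = 1/5

Solving yields:
  a_2 = 90/319
  a_3 = 50/319
  a_4 = 122/319

Starting state is 2, so the absorption probability is a_2 = 90/319.

Answer: 90/319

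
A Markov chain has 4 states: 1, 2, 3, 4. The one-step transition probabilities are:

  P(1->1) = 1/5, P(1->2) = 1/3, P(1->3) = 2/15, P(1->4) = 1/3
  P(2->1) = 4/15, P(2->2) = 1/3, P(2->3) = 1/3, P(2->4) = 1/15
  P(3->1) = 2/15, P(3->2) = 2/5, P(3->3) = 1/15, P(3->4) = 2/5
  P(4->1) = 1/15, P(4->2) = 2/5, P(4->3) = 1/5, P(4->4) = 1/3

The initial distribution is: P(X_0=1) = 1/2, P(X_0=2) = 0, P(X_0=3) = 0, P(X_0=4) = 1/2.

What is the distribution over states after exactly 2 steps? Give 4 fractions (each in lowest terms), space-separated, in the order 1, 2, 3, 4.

Answer: 38/225 11/30 49/225 37/150

Derivation:
Propagating the distribution step by step (d_{t+1} = d_t * P):
d_0 = (1=1/2, 2=0, 3=0, 4=1/2)
  d_1[1] = 1/2*1/5 + 0*4/15 + 0*2/15 + 1/2*1/15 = 2/15
  d_1[2] = 1/2*1/3 + 0*1/3 + 0*2/5 + 1/2*2/5 = 11/30
  d_1[3] = 1/2*2/15 + 0*1/3 + 0*1/15 + 1/2*1/5 = 1/6
  d_1[4] = 1/2*1/3 + 0*1/15 + 0*2/5 + 1/2*1/3 = 1/3
d_1 = (1=2/15, 2=11/30, 3=1/6, 4=1/3)
  d_2[1] = 2/15*1/5 + 11/30*4/15 + 1/6*2/15 + 1/3*1/15 = 38/225
  d_2[2] = 2/15*1/3 + 11/30*1/3 + 1/6*2/5 + 1/3*2/5 = 11/30
  d_2[3] = 2/15*2/15 + 11/30*1/3 + 1/6*1/15 + 1/3*1/5 = 49/225
  d_2[4] = 2/15*1/3 + 11/30*1/15 + 1/6*2/5 + 1/3*1/3 = 37/150
d_2 = (1=38/225, 2=11/30, 3=49/225, 4=37/150)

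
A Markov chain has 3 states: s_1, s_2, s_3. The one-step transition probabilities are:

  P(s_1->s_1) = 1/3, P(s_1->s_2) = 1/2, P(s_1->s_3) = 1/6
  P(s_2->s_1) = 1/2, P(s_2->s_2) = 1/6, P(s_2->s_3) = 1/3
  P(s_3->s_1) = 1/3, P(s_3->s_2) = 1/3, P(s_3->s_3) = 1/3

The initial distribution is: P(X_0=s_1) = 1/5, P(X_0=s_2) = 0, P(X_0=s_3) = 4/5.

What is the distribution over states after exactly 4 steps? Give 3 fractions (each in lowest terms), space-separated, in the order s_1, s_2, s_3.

Propagating the distribution step by step (d_{t+1} = d_t * P):
d_0 = (s_1=1/5, s_2=0, s_3=4/5)
  d_1[s_1] = 1/5*1/3 + 0*1/2 + 4/5*1/3 = 1/3
  d_1[s_2] = 1/5*1/2 + 0*1/6 + 4/5*1/3 = 11/30
  d_1[s_3] = 1/5*1/6 + 0*1/3 + 4/5*1/3 = 3/10
d_1 = (s_1=1/3, s_2=11/30, s_3=3/10)
  d_2[s_1] = 1/3*1/3 + 11/30*1/2 + 3/10*1/3 = 71/180
  d_2[s_2] = 1/3*1/2 + 11/30*1/6 + 3/10*1/3 = 59/180
  d_2[s_3] = 1/3*1/6 + 11/30*1/3 + 3/10*1/3 = 5/18
d_2 = (s_1=71/180, s_2=59/180, s_3=5/18)
  d_3[s_1] = 71/180*1/3 + 59/180*1/2 + 5/18*1/3 = 419/1080
  d_3[s_2] = 71/180*1/2 + 59/180*1/6 + 5/18*1/3 = 31/90
  d_3[s_3] = 71/180*1/6 + 59/180*1/3 + 5/18*1/3 = 289/1080
d_3 = (s_1=419/1080, s_2=31/90, s_3=289/1080)
  d_4[s_1] = 419/1080*1/3 + 31/90*1/2 + 289/1080*1/3 = 211/540
  d_4[s_2] = 419/1080*1/2 + 31/90*1/6 + 289/1080*1/3 = 2207/6480
  d_4[s_3] = 419/1080*1/6 + 31/90*1/3 + 289/1080*1/3 = 1741/6480
d_4 = (s_1=211/540, s_2=2207/6480, s_3=1741/6480)

Answer: 211/540 2207/6480 1741/6480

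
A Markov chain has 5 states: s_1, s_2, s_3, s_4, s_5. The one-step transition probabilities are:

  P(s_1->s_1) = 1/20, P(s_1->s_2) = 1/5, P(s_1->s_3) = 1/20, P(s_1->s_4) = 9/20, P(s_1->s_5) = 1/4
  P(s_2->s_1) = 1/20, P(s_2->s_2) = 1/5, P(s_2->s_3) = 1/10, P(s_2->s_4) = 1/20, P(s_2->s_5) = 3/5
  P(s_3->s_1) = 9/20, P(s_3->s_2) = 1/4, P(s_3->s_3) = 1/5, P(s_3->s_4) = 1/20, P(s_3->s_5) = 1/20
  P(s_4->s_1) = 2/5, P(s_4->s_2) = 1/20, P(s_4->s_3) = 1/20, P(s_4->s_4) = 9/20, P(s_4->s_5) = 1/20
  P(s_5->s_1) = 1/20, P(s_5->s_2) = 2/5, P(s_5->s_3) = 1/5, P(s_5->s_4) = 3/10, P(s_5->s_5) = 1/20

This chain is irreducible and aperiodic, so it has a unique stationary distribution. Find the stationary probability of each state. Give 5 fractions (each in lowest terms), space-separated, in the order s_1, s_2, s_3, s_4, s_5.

Answer: 26977/137317 27545/137317 14535/137317 40849/137317 27411/137317

Derivation:
The stationary distribution satisfies pi = pi * P, i.e.:
  pi_s_1 = 1/20*pi_s_1 + 1/20*pi_s_2 + 9/20*pi_s_3 + 2/5*pi_s_4 + 1/20*pi_s_5
  pi_s_2 = 1/5*pi_s_1 + 1/5*pi_s_2 + 1/4*pi_s_3 + 1/20*pi_s_4 + 2/5*pi_s_5
  pi_s_3 = 1/20*pi_s_1 + 1/10*pi_s_2 + 1/5*pi_s_3 + 1/20*pi_s_4 + 1/5*pi_s_5
  pi_s_4 = 9/20*pi_s_1 + 1/20*pi_s_2 + 1/20*pi_s_3 + 9/20*pi_s_4 + 3/10*pi_s_5
  pi_s_5 = 1/4*pi_s_1 + 3/5*pi_s_2 + 1/20*pi_s_3 + 1/20*pi_s_4 + 1/20*pi_s_5
with normalization: pi_s_1 + pi_s_2 + pi_s_3 + pi_s_4 + pi_s_5 = 1.

Using the first 4 balance equations plus normalization, the linear system A*pi = b is:
  [-19/20, 1/20, 9/20, 2/5, 1/20] . pi = 0
  [1/5, -4/5, 1/4, 1/20, 2/5] . pi = 0
  [1/20, 1/10, -4/5, 1/20, 1/5] . pi = 0
  [9/20, 1/20, 1/20, -11/20, 3/10] . pi = 0
  [1, 1, 1, 1, 1] . pi = 1

Solving yields:
  pi_s_1 = 26977/137317
  pi_s_2 = 27545/137317
  pi_s_3 = 14535/137317
  pi_s_4 = 40849/137317
  pi_s_5 = 27411/137317

Verification (pi * P):
  26977/137317*1/20 + 27545/137317*1/20 + 14535/137317*9/20 + 40849/137317*2/5 + 27411/137317*1/20 = 26977/137317 = pi_s_1  (ok)
  26977/137317*1/5 + 27545/137317*1/5 + 14535/137317*1/4 + 40849/137317*1/20 + 27411/137317*2/5 = 27545/137317 = pi_s_2  (ok)
  26977/137317*1/20 + 27545/137317*1/10 + 14535/137317*1/5 + 40849/137317*1/20 + 27411/137317*1/5 = 14535/137317 = pi_s_3  (ok)
  26977/137317*9/20 + 27545/137317*1/20 + 14535/137317*1/20 + 40849/137317*9/20 + 27411/137317*3/10 = 40849/137317 = pi_s_4  (ok)
  26977/137317*1/4 + 27545/137317*3/5 + 14535/137317*1/20 + 40849/137317*1/20 + 27411/137317*1/20 = 27411/137317 = pi_s_5  (ok)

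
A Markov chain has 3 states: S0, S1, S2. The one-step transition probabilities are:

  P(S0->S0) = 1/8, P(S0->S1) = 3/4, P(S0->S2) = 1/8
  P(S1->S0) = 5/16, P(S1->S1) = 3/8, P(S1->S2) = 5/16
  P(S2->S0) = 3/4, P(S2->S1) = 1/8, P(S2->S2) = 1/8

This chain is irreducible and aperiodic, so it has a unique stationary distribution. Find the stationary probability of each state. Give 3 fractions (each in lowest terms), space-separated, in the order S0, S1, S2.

Answer: 65/191 86/191 40/191

Derivation:
The stationary distribution satisfies pi = pi * P, i.e.:
  pi_S0 = 1/8*pi_S0 + 5/16*pi_S1 + 3/4*pi_S2
  pi_S1 = 3/4*pi_S0 + 3/8*pi_S1 + 1/8*pi_S2
  pi_S2 = 1/8*pi_S0 + 5/16*pi_S1 + 1/8*pi_S2
with normalization: pi_S0 + pi_S1 + pi_S2 = 1.

Using the first 2 balance equations plus normalization, the linear system A*pi = b is:
  [-7/8, 5/16, 3/4] . pi = 0
  [3/4, -5/8, 1/8] . pi = 0
  [1, 1, 1] . pi = 1

Solving yields:
  pi_S0 = 65/191
  pi_S1 = 86/191
  pi_S2 = 40/191

Verification (pi * P):
  65/191*1/8 + 86/191*5/16 + 40/191*3/4 = 65/191 = pi_S0  (ok)
  65/191*3/4 + 86/191*3/8 + 40/191*1/8 = 86/191 = pi_S1  (ok)
  65/191*1/8 + 86/191*5/16 + 40/191*1/8 = 40/191 = pi_S2  (ok)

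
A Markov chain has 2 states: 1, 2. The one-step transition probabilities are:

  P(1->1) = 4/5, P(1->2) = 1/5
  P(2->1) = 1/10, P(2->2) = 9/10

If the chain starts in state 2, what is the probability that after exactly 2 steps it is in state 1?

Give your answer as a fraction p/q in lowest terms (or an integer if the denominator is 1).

Computing P^2 by repeated multiplication:
P^1 =
  1: [4/5, 1/5]
  2: [1/10, 9/10]
P^2 =
  1: [33/50, 17/50]
  2: [17/100, 83/100]

(P^2)[2 -> 1] = 17/100

Answer: 17/100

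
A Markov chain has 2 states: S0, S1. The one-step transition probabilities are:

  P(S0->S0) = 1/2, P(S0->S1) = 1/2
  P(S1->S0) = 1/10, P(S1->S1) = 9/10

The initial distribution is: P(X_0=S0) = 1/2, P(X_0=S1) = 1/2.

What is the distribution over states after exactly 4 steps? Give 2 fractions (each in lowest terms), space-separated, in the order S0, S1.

Answer: 219/1250 1031/1250

Derivation:
Propagating the distribution step by step (d_{t+1} = d_t * P):
d_0 = (S0=1/2, S1=1/2)
  d_1[S0] = 1/2*1/2 + 1/2*1/10 = 3/10
  d_1[S1] = 1/2*1/2 + 1/2*9/10 = 7/10
d_1 = (S0=3/10, S1=7/10)
  d_2[S0] = 3/10*1/2 + 7/10*1/10 = 11/50
  d_2[S1] = 3/10*1/2 + 7/10*9/10 = 39/50
d_2 = (S0=11/50, S1=39/50)
  d_3[S0] = 11/50*1/2 + 39/50*1/10 = 47/250
  d_3[S1] = 11/50*1/2 + 39/50*9/10 = 203/250
d_3 = (S0=47/250, S1=203/250)
  d_4[S0] = 47/250*1/2 + 203/250*1/10 = 219/1250
  d_4[S1] = 47/250*1/2 + 203/250*9/10 = 1031/1250
d_4 = (S0=219/1250, S1=1031/1250)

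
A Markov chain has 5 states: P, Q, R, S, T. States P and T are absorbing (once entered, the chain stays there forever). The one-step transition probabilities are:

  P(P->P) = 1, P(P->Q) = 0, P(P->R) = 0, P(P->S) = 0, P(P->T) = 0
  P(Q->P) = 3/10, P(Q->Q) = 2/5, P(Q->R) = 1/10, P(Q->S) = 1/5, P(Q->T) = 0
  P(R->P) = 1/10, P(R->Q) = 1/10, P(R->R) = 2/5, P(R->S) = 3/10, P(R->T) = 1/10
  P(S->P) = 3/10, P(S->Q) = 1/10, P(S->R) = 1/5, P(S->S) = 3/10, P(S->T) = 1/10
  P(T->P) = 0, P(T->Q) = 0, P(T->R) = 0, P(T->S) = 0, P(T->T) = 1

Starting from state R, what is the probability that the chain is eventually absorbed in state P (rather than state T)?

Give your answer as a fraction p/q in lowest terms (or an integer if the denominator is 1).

Answer: 13/19

Derivation:
Let a_i = P(absorbed in P | start in state i).
Boundary conditions: a_P = 1, a_T = 0.
For each transient state i, a_i = sum_j P(i->j) * a_j:
  a_Q = 3/10*a_P + 2/5*a_Q + 1/10*a_R + 1/5*a_S + 0*a_T
  a_R = 1/10*a_P + 1/10*a_Q + 2/5*a_R + 3/10*a_S + 1/10*a_T
  a_S = 3/10*a_P + 1/10*a_Q + 1/5*a_R + 3/10*a_S + 1/10*a_T

Substituting a_P = 1 and a_T = 0, rearrange to (I - Q) a = r where r[i] = P(i -> P):
  [3/5, -1/10, -1/5] . (a_Q, a_R, a_S) = 3/10
  [-1/10, 3/5, -3/10] . (a_Q, a_R, a_S) = 1/10
  [-1/10, -1/5, 7/10] . (a_Q, a_R, a_S) = 3/10

Solving yields:
  a_Q = 82/95
  a_R = 13/19
  a_S = 71/95

Starting state is R, so the absorption probability is a_R = 13/19.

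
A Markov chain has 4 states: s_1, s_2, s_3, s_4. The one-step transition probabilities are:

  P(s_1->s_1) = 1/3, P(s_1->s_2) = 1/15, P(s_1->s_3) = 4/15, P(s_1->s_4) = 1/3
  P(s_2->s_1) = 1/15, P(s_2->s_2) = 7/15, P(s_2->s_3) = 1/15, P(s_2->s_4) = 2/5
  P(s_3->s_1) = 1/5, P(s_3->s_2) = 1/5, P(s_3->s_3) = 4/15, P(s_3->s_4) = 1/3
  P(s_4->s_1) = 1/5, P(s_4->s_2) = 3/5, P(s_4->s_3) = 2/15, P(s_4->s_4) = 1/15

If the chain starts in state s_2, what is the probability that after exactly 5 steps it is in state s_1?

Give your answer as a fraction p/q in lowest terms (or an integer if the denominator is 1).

Answer: 127471/759375

Derivation:
Computing P^5 by repeated multiplication:
P^1 =
  s_1: [1/3, 1/15, 4/15, 1/3]
  s_2: [1/15, 7/15, 1/15, 2/5]
  s_3: [1/5, 1/5, 4/15, 1/3]
  s_4: [1/5, 3/5, 2/15, 1/15]
P^2 =
  s_1: [53/225, 23/75, 47/225, 56/225]
  s_2: [11/75, 107/225, 3/25, 58/225]
  s_3: [1/5, 9/25, 41/225, 58/225]
  s_4: [11/75, 9/25, 31/225, 16/45]
P^3 =
  s_1: [643/3375, 1181/3375, 581/3375, 194/675]
  s_2: [527/3375, 277/675, 463/3375, 8/27]
  s_3: [67/375, 419/1125, 541/3375, 974/3375]
  s_4: [193/1125, 157/375, 497/3375, 886/3375]
P^4 =
  s_1: [9049/50625, 6461/16875, 8017/50625, 14176/50625]
  s_2: [2803/16875, 20611/50625, 1469/10125, 2852/10125]
  s_3: [2939/16875, 733/1875, 7781/50625, 14236/50625]
  s_4: [2819/16875, 443/1125, 7489/50625, 14744/50625]
P^5 =
  s_1: [131207/759375, 59273/151875, 115999/759375, 215804/759375]
  s_2: [127471/759375, 303061/759375, 112147/759375, 72232/253125]
  s_3: [43309/253125, 99607/253125, 22931/151875, 215972/759375]
  s_4: [42973/253125, 6737/16875, 113207/759375, 214084/759375]

(P^5)[s_2 -> s_1] = 127471/759375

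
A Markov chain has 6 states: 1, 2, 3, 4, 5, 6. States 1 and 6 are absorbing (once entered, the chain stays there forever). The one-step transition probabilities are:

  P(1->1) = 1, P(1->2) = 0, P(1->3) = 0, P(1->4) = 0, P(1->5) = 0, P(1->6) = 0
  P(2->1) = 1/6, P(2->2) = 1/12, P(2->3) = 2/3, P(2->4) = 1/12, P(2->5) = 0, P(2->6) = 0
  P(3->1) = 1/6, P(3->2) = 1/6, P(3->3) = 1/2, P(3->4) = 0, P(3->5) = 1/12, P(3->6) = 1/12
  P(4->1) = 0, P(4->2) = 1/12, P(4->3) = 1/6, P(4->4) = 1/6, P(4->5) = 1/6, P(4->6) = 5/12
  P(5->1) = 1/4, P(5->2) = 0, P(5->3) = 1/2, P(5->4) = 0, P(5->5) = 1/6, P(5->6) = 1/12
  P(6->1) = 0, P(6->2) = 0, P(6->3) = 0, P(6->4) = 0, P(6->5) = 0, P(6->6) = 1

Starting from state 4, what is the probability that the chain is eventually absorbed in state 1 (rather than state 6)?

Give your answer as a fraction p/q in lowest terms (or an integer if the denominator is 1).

Answer: 745/2111

Derivation:
Let a_i = P(absorbed in 1 | start in state i).
Boundary conditions: a_1 = 1, a_6 = 0.
For each transient state i, a_i = sum_j P(i->j) * a_j:
  a_2 = 1/6*a_1 + 1/12*a_2 + 2/3*a_3 + 1/12*a_4 + 0*a_5 + 0*a_6
  a_3 = 1/6*a_1 + 1/6*a_2 + 1/2*a_3 + 0*a_4 + 1/12*a_5 + 1/12*a_6
  a_4 = 0*a_1 + 1/12*a_2 + 1/6*a_3 + 1/6*a_4 + 1/6*a_5 + 5/12*a_6
  a_5 = 1/4*a_1 + 0*a_2 + 1/2*a_3 + 0*a_4 + 1/6*a_5 + 1/12*a_6

Substituting a_1 = 1 and a_6 = 0, rearrange to (I - Q) a = r where r[i] = P(i -> 1):
  [11/12, -2/3, -1/12, 0] . (a_2, a_3, a_4, a_5) = 1/6
  [-1/6, 1/2, 0, -1/12] . (a_2, a_3, a_4, a_5) = 1/6
  [-1/12, -1/6, 5/6, -1/6] . (a_2, a_3, a_4, a_5) = 0
  [0, -1/2, 0, 5/6] . (a_2, a_3, a_4, a_5) = 1/4

Solving yields:
  a_2 = 1513/2111
  a_3 = 2919/4222
  a_4 = 745/2111
  a_5 = 1509/2111

Starting state is 4, so the absorption probability is a_4 = 745/2111.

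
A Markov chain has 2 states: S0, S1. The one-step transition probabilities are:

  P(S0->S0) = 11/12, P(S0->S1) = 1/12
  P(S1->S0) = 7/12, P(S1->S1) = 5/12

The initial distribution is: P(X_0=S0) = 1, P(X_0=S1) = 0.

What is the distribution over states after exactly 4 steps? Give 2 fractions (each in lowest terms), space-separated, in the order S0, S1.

Propagating the distribution step by step (d_{t+1} = d_t * P):
d_0 = (S0=1, S1=0)
  d_1[S0] = 1*11/12 + 0*7/12 = 11/12
  d_1[S1] = 1*1/12 + 0*5/12 = 1/12
d_1 = (S0=11/12, S1=1/12)
  d_2[S0] = 11/12*11/12 + 1/12*7/12 = 8/9
  d_2[S1] = 11/12*1/12 + 1/12*5/12 = 1/9
d_2 = (S0=8/9, S1=1/9)
  d_3[S0] = 8/9*11/12 + 1/9*7/12 = 95/108
  d_3[S1] = 8/9*1/12 + 1/9*5/12 = 13/108
d_3 = (S0=95/108, S1=13/108)
  d_4[S0] = 95/108*11/12 + 13/108*7/12 = 71/81
  d_4[S1] = 95/108*1/12 + 13/108*5/12 = 10/81
d_4 = (S0=71/81, S1=10/81)

Answer: 71/81 10/81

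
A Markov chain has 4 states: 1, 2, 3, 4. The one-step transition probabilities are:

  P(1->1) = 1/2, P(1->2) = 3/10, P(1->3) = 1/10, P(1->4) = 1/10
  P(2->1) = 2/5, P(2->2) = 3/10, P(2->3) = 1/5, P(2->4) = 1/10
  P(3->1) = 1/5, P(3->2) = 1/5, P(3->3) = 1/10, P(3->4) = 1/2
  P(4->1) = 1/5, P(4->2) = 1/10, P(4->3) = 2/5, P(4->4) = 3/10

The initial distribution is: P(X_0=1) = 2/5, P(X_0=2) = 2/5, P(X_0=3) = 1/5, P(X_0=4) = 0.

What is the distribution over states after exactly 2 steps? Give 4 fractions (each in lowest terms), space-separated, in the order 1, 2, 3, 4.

Propagating the distribution step by step (d_{t+1} = d_t * P):
d_0 = (1=2/5, 2=2/5, 3=1/5, 4=0)
  d_1[1] = 2/5*1/2 + 2/5*2/5 + 1/5*1/5 + 0*1/5 = 2/5
  d_1[2] = 2/5*3/10 + 2/5*3/10 + 1/5*1/5 + 0*1/10 = 7/25
  d_1[3] = 2/5*1/10 + 2/5*1/5 + 1/5*1/10 + 0*2/5 = 7/50
  d_1[4] = 2/5*1/10 + 2/5*1/10 + 1/5*1/2 + 0*3/10 = 9/50
d_1 = (1=2/5, 2=7/25, 3=7/50, 4=9/50)
  d_2[1] = 2/5*1/2 + 7/25*2/5 + 7/50*1/5 + 9/50*1/5 = 47/125
  d_2[2] = 2/5*3/10 + 7/25*3/10 + 7/50*1/5 + 9/50*1/10 = 1/4
  d_2[3] = 2/5*1/10 + 7/25*1/5 + 7/50*1/10 + 9/50*2/5 = 91/500
  d_2[4] = 2/5*1/10 + 7/25*1/10 + 7/50*1/2 + 9/50*3/10 = 24/125
d_2 = (1=47/125, 2=1/4, 3=91/500, 4=24/125)

Answer: 47/125 1/4 91/500 24/125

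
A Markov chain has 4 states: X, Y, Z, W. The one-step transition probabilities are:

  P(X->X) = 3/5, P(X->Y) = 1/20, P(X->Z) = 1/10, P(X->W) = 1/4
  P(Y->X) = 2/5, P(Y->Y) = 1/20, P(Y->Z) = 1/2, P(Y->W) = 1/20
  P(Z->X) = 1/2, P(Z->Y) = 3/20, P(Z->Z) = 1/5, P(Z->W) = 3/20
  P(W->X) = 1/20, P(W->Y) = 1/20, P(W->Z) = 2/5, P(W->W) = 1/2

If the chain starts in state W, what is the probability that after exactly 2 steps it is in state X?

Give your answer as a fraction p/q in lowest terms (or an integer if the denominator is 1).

Answer: 11/40

Derivation:
Computing P^2 by repeated multiplication:
P^1 =
  X: [3/5, 1/20, 1/10, 1/4]
  Y: [2/5, 1/20, 1/2, 1/20]
  Z: [1/2, 3/20, 1/5, 3/20]
  W: [1/20, 1/20, 2/5, 1/2]
P^2 =
  X: [177/400, 3/50, 41/200, 117/400]
  Y: [41/80, 1/10, 37/200, 81/400]
  Z: [187/400, 7/100, 9/40, 19/80]
  W: [11/40, 9/100, 31/100, 13/40]

(P^2)[W -> X] = 11/40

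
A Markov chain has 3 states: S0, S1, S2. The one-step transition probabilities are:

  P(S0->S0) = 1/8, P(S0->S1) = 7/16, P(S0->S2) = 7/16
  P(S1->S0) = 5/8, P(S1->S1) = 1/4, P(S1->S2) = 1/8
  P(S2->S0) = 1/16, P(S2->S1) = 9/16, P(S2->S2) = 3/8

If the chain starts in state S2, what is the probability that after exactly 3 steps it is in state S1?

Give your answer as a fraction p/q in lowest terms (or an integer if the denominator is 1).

Computing P^3 by repeated multiplication:
P^1 =
  S0: [1/8, 7/16, 7/16]
  S1: [5/8, 1/4, 1/8]
  S2: [1/16, 9/16, 3/8]
P^2 =
  S0: [81/256, 105/256, 35/128]
  S1: [31/128, 13/32, 45/128]
  S2: [49/128, 97/256, 61/256]
P^3 =
  S0: [641/2048, 1617/4096, 1197/4096]
  S1: [627/2048, 415/1024, 591/2048]
  S2: [1227/4096, 1623/4096, 623/2048]

(P^3)[S2 -> S1] = 1623/4096

Answer: 1623/4096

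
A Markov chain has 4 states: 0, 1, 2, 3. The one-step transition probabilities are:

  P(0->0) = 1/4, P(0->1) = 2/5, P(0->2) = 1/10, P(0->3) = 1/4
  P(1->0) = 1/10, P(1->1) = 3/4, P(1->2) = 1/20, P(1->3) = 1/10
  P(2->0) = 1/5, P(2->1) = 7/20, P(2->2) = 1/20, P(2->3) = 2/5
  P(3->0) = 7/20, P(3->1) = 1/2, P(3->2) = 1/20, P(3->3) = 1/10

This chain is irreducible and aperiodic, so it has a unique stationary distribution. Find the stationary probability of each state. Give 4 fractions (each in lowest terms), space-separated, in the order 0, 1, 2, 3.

The stationary distribution satisfies pi = pi * P, i.e.:
  pi_0 = 1/4*pi_0 + 1/10*pi_1 + 1/5*pi_2 + 7/20*pi_3
  pi_1 = 2/5*pi_0 + 3/4*pi_1 + 7/20*pi_2 + 1/2*pi_3
  pi_2 = 1/10*pi_0 + 1/20*pi_1 + 1/20*pi_2 + 1/20*pi_3
  pi_3 = 1/4*pi_0 + 1/10*pi_1 + 2/5*pi_2 + 1/10*pi_3
with normalization: pi_0 + pi_1 + pi_2 + pi_3 = 1.

Using the first 3 balance equations plus normalization, the linear system A*pi = b is:
  [-3/4, 1/10, 1/5, 7/20] . pi = 0
  [2/5, -1/4, 7/20, 1/2] . pi = 0
  [1/10, 1/20, -19/20, 1/20] . pi = 0
  [1, 1, 1, 1] . pi = 1

Solving yields:
  pi_0 = 107/643
  pi_1 = 4069/6430
  pi_2 = 75/1286
  pi_3 = 458/3215

Verification (pi * P):
  107/643*1/4 + 4069/6430*1/10 + 75/1286*1/5 + 458/3215*7/20 = 107/643 = pi_0  (ok)
  107/643*2/5 + 4069/6430*3/4 + 75/1286*7/20 + 458/3215*1/2 = 4069/6430 = pi_1  (ok)
  107/643*1/10 + 4069/6430*1/20 + 75/1286*1/20 + 458/3215*1/20 = 75/1286 = pi_2  (ok)
  107/643*1/4 + 4069/6430*1/10 + 75/1286*2/5 + 458/3215*1/10 = 458/3215 = pi_3  (ok)

Answer: 107/643 4069/6430 75/1286 458/3215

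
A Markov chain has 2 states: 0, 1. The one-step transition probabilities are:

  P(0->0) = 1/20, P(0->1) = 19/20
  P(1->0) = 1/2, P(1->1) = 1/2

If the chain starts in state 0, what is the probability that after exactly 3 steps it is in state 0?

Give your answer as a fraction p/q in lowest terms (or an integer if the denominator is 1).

Computing P^3 by repeated multiplication:
P^1 =
  0: [1/20, 19/20]
  1: [1/2, 1/2]
P^2 =
  0: [191/400, 209/400]
  1: [11/40, 29/40]
P^3 =
  0: [2281/8000, 5719/8000]
  1: [301/800, 499/800]

(P^3)[0 -> 0] = 2281/8000

Answer: 2281/8000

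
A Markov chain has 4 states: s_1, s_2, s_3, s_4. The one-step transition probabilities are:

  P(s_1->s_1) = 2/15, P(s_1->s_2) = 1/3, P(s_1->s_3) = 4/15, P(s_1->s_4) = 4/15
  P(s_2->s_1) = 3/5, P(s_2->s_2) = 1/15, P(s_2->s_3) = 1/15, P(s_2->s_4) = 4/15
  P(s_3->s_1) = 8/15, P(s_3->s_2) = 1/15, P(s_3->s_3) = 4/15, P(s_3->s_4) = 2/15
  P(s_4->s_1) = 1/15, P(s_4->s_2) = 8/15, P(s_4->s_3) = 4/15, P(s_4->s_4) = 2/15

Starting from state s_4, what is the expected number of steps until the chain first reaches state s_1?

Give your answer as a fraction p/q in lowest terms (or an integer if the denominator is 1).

Answer: 4635/1493

Derivation:
Let h_i = expected steps to first reach s_1 from state i.
Boundary: h_s_1 = 0.
First-step equations for the other states:
  h_s_2 = 1 + 3/5*h_s_1 + 1/15*h_s_2 + 1/15*h_s_3 + 4/15*h_s_4
  h_s_3 = 1 + 8/15*h_s_1 + 1/15*h_s_2 + 4/15*h_s_3 + 2/15*h_s_4
  h_s_4 = 1 + 1/15*h_s_1 + 8/15*h_s_2 + 4/15*h_s_3 + 2/15*h_s_4

Substituting h_s_1 = 0 and rearranging gives the linear system (I - Q) h = 1:
  [14/15, -1/15, -4/15] . (h_s_2, h_s_3, h_s_4) = 1
  [-1/15, 11/15, -2/15] . (h_s_2, h_s_3, h_s_4) = 1
  [-8/15, -4/15, 13/15] . (h_s_2, h_s_3, h_s_4) = 1

Solving yields:
  h_s_2 = 3150/1493
  h_s_3 = 3165/1493
  h_s_4 = 4635/1493

Starting state is s_4, so the expected hitting time is h_s_4 = 4635/1493.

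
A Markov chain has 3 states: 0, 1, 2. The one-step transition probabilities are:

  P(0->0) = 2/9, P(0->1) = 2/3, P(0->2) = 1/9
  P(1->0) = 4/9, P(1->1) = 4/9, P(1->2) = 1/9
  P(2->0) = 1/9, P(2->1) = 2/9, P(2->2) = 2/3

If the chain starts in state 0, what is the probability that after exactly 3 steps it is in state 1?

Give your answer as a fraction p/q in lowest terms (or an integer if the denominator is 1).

Answer: 118/243

Derivation:
Computing P^3 by repeated multiplication:
P^1 =
  0: [2/9, 2/3, 1/9]
  1: [4/9, 4/9, 1/9]
  2: [1/9, 2/9, 2/3]
P^2 =
  0: [29/81, 38/81, 14/81]
  1: [25/81, 14/27, 14/81]
  2: [16/81, 26/81, 13/27]
P^3 =
  0: [224/729, 118/243, 151/729]
  1: [232/729, 346/729, 151/729]
  2: [175/729, 278/729, 92/243]

(P^3)[0 -> 1] = 118/243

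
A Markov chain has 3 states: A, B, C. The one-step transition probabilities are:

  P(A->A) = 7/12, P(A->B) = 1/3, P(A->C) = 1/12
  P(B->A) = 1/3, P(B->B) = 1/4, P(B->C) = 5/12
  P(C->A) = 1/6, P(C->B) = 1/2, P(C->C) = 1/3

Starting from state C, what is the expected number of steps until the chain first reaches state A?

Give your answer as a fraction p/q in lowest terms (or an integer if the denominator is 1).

Let h_i = expected steps to first reach A from state i.
Boundary: h_A = 0.
First-step equations for the other states:
  h_B = 1 + 1/3*h_A + 1/4*h_B + 5/12*h_C
  h_C = 1 + 1/6*h_A + 1/2*h_B + 1/3*h_C

Substituting h_A = 0 and rearranging gives the linear system (I - Q) h = 1:
  [3/4, -5/12] . (h_B, h_C) = 1
  [-1/2, 2/3] . (h_B, h_C) = 1

Solving yields:
  h_B = 26/7
  h_C = 30/7

Starting state is C, so the expected hitting time is h_C = 30/7.

Answer: 30/7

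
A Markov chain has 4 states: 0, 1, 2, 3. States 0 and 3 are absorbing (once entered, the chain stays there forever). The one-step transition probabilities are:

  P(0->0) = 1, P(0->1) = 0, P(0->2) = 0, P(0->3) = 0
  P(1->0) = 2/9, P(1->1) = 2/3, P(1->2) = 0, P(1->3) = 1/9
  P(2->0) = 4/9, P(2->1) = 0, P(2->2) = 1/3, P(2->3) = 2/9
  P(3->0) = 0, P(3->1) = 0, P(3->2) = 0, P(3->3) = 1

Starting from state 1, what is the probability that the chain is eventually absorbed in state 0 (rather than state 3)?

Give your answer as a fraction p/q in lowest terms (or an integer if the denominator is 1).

Answer: 2/3

Derivation:
Let a_i = P(absorbed in 0 | start in state i).
Boundary conditions: a_0 = 1, a_3 = 0.
For each transient state i, a_i = sum_j P(i->j) * a_j:
  a_1 = 2/9*a_0 + 2/3*a_1 + 0*a_2 + 1/9*a_3
  a_2 = 4/9*a_0 + 0*a_1 + 1/3*a_2 + 2/9*a_3

Substituting a_0 = 1 and a_3 = 0, rearrange to (I - Q) a = r where r[i] = P(i -> 0):
  [1/3, 0] . (a_1, a_2) = 2/9
  [0, 2/3] . (a_1, a_2) = 4/9

Solving yields:
  a_1 = 2/3
  a_2 = 2/3

Starting state is 1, so the absorption probability is a_1 = 2/3.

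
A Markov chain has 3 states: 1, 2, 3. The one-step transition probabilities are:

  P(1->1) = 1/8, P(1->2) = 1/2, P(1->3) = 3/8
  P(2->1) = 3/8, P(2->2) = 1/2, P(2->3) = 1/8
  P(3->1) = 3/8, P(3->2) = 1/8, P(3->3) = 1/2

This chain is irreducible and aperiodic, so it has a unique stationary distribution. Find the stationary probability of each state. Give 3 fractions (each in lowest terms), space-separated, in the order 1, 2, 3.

The stationary distribution satisfies pi = pi * P, i.e.:
  pi_1 = 1/8*pi_1 + 3/8*pi_2 + 3/8*pi_3
  pi_2 = 1/2*pi_1 + 1/2*pi_2 + 1/8*pi_3
  pi_3 = 3/8*pi_1 + 1/8*pi_2 + 1/2*pi_3
with normalization: pi_1 + pi_2 + pi_3 = 1.

Using the first 2 balance equations plus normalization, the linear system A*pi = b is:
  [-7/8, 3/8, 3/8] . pi = 0
  [1/2, -1/2, 1/8] . pi = 0
  [1, 1, 1] . pi = 1

Solving yields:
  pi_1 = 3/10
  pi_2 = 19/50
  pi_3 = 8/25

Verification (pi * P):
  3/10*1/8 + 19/50*3/8 + 8/25*3/8 = 3/10 = pi_1  (ok)
  3/10*1/2 + 19/50*1/2 + 8/25*1/8 = 19/50 = pi_2  (ok)
  3/10*3/8 + 19/50*1/8 + 8/25*1/2 = 8/25 = pi_3  (ok)

Answer: 3/10 19/50 8/25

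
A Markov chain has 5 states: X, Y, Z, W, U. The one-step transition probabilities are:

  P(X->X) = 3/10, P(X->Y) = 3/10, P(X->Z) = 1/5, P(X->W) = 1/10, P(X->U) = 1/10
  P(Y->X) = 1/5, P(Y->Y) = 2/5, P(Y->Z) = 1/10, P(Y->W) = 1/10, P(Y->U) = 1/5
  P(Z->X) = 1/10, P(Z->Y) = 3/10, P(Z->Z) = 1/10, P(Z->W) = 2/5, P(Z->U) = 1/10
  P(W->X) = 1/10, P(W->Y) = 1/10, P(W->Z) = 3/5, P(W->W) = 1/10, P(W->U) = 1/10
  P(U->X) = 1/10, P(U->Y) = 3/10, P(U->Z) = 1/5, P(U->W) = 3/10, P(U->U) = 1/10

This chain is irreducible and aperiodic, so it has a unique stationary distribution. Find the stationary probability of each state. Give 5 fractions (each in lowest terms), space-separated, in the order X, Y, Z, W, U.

The stationary distribution satisfies pi = pi * P, i.e.:
  pi_X = 3/10*pi_X + 1/5*pi_Y + 1/10*pi_Z + 1/10*pi_W + 1/10*pi_U
  pi_Y = 3/10*pi_X + 2/5*pi_Y + 3/10*pi_Z + 1/10*pi_W + 3/10*pi_U
  pi_Z = 1/5*pi_X + 1/10*pi_Y + 1/10*pi_Z + 3/5*pi_W + 1/5*pi_U
  pi_W = 1/10*pi_X + 1/10*pi_Y + 2/5*pi_Z + 1/10*pi_W + 3/10*pi_U
  pi_U = 1/10*pi_X + 1/5*pi_Y + 1/10*pi_Z + 1/10*pi_W + 1/10*pi_U
with normalization: pi_X + pi_Y + pi_Z + pi_W + pi_U = 1.

Using the first 4 balance equations plus normalization, the linear system A*pi = b is:
  [-7/10, 1/5, 1/10, 1/10, 1/10] . pi = 0
  [3/10, -3/5, 3/10, 1/10, 3/10] . pi = 0
  [1/5, 1/10, -9/10, 3/5, 1/5] . pi = 0
  [1/10, 1/10, 2/5, -9/10, 3/10] . pi = 0
  [1, 1, 1, 1, 1] . pi = 1

Solving yields:
  pi_X = 5/31
  pi_Y = 9/31
  pi_Z = 7/31
  pi_W = 6/31
  pi_U = 4/31

Verification (pi * P):
  5/31*3/10 + 9/31*1/5 + 7/31*1/10 + 6/31*1/10 + 4/31*1/10 = 5/31 = pi_X  (ok)
  5/31*3/10 + 9/31*2/5 + 7/31*3/10 + 6/31*1/10 + 4/31*3/10 = 9/31 = pi_Y  (ok)
  5/31*1/5 + 9/31*1/10 + 7/31*1/10 + 6/31*3/5 + 4/31*1/5 = 7/31 = pi_Z  (ok)
  5/31*1/10 + 9/31*1/10 + 7/31*2/5 + 6/31*1/10 + 4/31*3/10 = 6/31 = pi_W  (ok)
  5/31*1/10 + 9/31*1/5 + 7/31*1/10 + 6/31*1/10 + 4/31*1/10 = 4/31 = pi_U  (ok)

Answer: 5/31 9/31 7/31 6/31 4/31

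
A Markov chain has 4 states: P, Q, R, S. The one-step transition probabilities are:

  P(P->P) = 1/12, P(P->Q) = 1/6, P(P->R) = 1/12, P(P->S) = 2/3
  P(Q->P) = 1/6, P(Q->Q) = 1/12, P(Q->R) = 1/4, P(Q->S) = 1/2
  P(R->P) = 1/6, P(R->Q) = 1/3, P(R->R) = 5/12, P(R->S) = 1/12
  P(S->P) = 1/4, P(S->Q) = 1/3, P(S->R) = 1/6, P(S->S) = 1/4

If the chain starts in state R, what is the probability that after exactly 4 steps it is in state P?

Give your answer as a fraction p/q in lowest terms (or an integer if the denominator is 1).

Computing P^4 by repeated multiplication:
P^1 =
  P: [1/12, 1/6, 1/12, 2/3]
  Q: [1/6, 1/12, 1/4, 1/2]
  R: [1/6, 1/3, 5/12, 1/12]
  S: [1/4, 1/3, 1/6, 1/4]
P^2 =
  P: [31/144, 5/18, 7/36, 5/16]
  Q: [7/36, 41/144, 2/9, 43/144]
  R: [23/144, 2/9, 41/144, 1/3]
  S: [1/6, 5/24, 31/144, 59/144]
P^3 =
  P: [151/864, 197/864, 127/576, 217/576]
  Q: [101/576, 397/1728, 397/1728, 631/1728]
  R: [313/1728, 217/864, 35/144, 187/576]
  S: [323/1728, 73/288, 43/192, 145/432]
P^4 =
  P: [3805/20736, 2563/10368, 4691/20736, 3557/10368]
  Q: [473/2592, 1705/6912, 4741/20736, 887/2592]
  R: [463/2592, 623/2592, 4837/20736, 7211/20736]
  S: [3713/20736, 619/2592, 1183/5184, 7339/20736]

(P^4)[R -> P] = 463/2592

Answer: 463/2592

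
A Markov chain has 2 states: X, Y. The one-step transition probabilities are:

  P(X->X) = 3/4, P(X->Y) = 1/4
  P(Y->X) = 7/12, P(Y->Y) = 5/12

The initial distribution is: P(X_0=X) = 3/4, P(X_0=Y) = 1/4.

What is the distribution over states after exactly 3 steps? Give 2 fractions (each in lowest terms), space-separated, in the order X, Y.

Propagating the distribution step by step (d_{t+1} = d_t * P):
d_0 = (X=3/4, Y=1/4)
  d_1[X] = 3/4*3/4 + 1/4*7/12 = 17/24
  d_1[Y] = 3/4*1/4 + 1/4*5/12 = 7/24
d_1 = (X=17/24, Y=7/24)
  d_2[X] = 17/24*3/4 + 7/24*7/12 = 101/144
  d_2[Y] = 17/24*1/4 + 7/24*5/12 = 43/144
d_2 = (X=101/144, Y=43/144)
  d_3[X] = 101/144*3/4 + 43/144*7/12 = 605/864
  d_3[Y] = 101/144*1/4 + 43/144*5/12 = 259/864
d_3 = (X=605/864, Y=259/864)

Answer: 605/864 259/864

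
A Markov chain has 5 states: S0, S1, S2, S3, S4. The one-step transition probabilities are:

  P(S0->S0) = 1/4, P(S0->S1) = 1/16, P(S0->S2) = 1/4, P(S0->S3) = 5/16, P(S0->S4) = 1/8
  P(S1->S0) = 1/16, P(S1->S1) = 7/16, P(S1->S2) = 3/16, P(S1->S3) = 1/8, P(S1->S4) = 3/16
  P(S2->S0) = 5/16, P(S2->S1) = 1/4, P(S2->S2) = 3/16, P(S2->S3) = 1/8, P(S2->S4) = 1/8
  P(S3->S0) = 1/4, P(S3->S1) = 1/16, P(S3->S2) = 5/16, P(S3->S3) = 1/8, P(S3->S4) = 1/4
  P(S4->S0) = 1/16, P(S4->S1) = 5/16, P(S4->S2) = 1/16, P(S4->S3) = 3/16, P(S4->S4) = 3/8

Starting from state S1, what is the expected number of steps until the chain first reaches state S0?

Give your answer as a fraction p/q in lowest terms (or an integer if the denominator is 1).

Answer: 17504/2323

Derivation:
Let h_i = expected steps to first reach S0 from state i.
Boundary: h_S0 = 0.
First-step equations for the other states:
  h_S1 = 1 + 1/16*h_S0 + 7/16*h_S1 + 3/16*h_S2 + 1/8*h_S3 + 3/16*h_S4
  h_S2 = 1 + 5/16*h_S0 + 1/4*h_S1 + 3/16*h_S2 + 1/8*h_S3 + 1/8*h_S4
  h_S3 = 1 + 1/4*h_S0 + 1/16*h_S1 + 5/16*h_S2 + 1/8*h_S3 + 1/4*h_S4
  h_S4 = 1 + 1/16*h_S0 + 5/16*h_S1 + 1/16*h_S2 + 3/16*h_S3 + 3/8*h_S4

Substituting h_S0 = 0 and rearranging gives the linear system (I - Q) h = 1:
  [9/16, -3/16, -1/8, -3/16] . (h_S1, h_S2, h_S3, h_S4) = 1
  [-1/4, 13/16, -1/8, -1/8] . (h_S1, h_S2, h_S3, h_S4) = 1
  [-1/16, -5/16, 7/8, -1/4] . (h_S1, h_S2, h_S3, h_S4) = 1
  [-5/16, -1/16, -3/16, 5/8] . (h_S1, h_S2, h_S3, h_S4) = 1

Solving yields:
  h_S1 = 17504/2323
  h_S2 = 13104/2323
  h_S3 = 13696/2323
  h_S4 = 17888/2323

Starting state is S1, so the expected hitting time is h_S1 = 17504/2323.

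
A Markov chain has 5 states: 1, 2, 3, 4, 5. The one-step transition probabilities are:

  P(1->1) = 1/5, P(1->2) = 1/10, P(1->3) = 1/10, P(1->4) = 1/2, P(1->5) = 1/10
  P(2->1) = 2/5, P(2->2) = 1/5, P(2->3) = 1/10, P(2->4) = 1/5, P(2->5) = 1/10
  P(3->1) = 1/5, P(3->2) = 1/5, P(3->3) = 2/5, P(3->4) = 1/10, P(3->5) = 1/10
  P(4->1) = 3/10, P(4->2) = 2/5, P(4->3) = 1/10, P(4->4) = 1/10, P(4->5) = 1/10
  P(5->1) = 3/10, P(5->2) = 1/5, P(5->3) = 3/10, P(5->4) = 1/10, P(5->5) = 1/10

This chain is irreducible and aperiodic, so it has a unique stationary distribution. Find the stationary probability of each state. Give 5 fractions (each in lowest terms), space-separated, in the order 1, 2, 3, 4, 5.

Answer: 187/675 1034/4725 6/35 733/3150 1/10

Derivation:
The stationary distribution satisfies pi = pi * P, i.e.:
  pi_1 = 1/5*pi_1 + 2/5*pi_2 + 1/5*pi_3 + 3/10*pi_4 + 3/10*pi_5
  pi_2 = 1/10*pi_1 + 1/5*pi_2 + 1/5*pi_3 + 2/5*pi_4 + 1/5*pi_5
  pi_3 = 1/10*pi_1 + 1/10*pi_2 + 2/5*pi_3 + 1/10*pi_4 + 3/10*pi_5
  pi_4 = 1/2*pi_1 + 1/5*pi_2 + 1/10*pi_3 + 1/10*pi_4 + 1/10*pi_5
  pi_5 = 1/10*pi_1 + 1/10*pi_2 + 1/10*pi_3 + 1/10*pi_4 + 1/10*pi_5
with normalization: pi_1 + pi_2 + pi_3 + pi_4 + pi_5 = 1.

Using the first 4 balance equations plus normalization, the linear system A*pi = b is:
  [-4/5, 2/5, 1/5, 3/10, 3/10] . pi = 0
  [1/10, -4/5, 1/5, 2/5, 1/5] . pi = 0
  [1/10, 1/10, -3/5, 1/10, 3/10] . pi = 0
  [1/2, 1/5, 1/10, -9/10, 1/10] . pi = 0
  [1, 1, 1, 1, 1] . pi = 1

Solving yields:
  pi_1 = 187/675
  pi_2 = 1034/4725
  pi_3 = 6/35
  pi_4 = 733/3150
  pi_5 = 1/10

Verification (pi * P):
  187/675*1/5 + 1034/4725*2/5 + 6/35*1/5 + 733/3150*3/10 + 1/10*3/10 = 187/675 = pi_1  (ok)
  187/675*1/10 + 1034/4725*1/5 + 6/35*1/5 + 733/3150*2/5 + 1/10*1/5 = 1034/4725 = pi_2  (ok)
  187/675*1/10 + 1034/4725*1/10 + 6/35*2/5 + 733/3150*1/10 + 1/10*3/10 = 6/35 = pi_3  (ok)
  187/675*1/2 + 1034/4725*1/5 + 6/35*1/10 + 733/3150*1/10 + 1/10*1/10 = 733/3150 = pi_4  (ok)
  187/675*1/10 + 1034/4725*1/10 + 6/35*1/10 + 733/3150*1/10 + 1/10*1/10 = 1/10 = pi_5  (ok)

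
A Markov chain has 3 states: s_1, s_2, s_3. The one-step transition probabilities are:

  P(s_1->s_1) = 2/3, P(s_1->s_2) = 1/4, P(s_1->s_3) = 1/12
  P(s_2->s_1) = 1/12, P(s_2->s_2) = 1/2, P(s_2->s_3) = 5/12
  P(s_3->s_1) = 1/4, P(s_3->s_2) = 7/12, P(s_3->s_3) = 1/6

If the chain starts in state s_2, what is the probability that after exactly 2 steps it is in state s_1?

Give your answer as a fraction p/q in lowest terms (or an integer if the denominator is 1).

Computing P^2 by repeated multiplication:
P^1 =
  s_1: [2/3, 1/4, 1/12]
  s_2: [1/12, 1/2, 5/12]
  s_3: [1/4, 7/12, 1/6]
P^2 =
  s_1: [35/72, 49/144, 25/144]
  s_2: [29/144, 37/72, 41/144]
  s_3: [37/144, 65/144, 7/24]

(P^2)[s_2 -> s_1] = 29/144

Answer: 29/144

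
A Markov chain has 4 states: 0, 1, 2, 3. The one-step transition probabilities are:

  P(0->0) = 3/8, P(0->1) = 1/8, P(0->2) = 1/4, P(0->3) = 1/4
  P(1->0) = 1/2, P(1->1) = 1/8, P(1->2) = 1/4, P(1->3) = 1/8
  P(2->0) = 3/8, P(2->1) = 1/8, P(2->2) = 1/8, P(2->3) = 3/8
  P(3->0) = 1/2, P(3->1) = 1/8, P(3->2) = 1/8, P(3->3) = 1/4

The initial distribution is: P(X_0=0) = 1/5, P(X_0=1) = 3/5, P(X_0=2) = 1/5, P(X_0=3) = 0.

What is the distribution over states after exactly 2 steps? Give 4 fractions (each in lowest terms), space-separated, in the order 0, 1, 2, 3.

Answer: 133/320 1/8 63/320 21/80

Derivation:
Propagating the distribution step by step (d_{t+1} = d_t * P):
d_0 = (0=1/5, 1=3/5, 2=1/5, 3=0)
  d_1[0] = 1/5*3/8 + 3/5*1/2 + 1/5*3/8 + 0*1/2 = 9/20
  d_1[1] = 1/5*1/8 + 3/5*1/8 + 1/5*1/8 + 0*1/8 = 1/8
  d_1[2] = 1/5*1/4 + 3/5*1/4 + 1/5*1/8 + 0*1/8 = 9/40
  d_1[3] = 1/5*1/4 + 3/5*1/8 + 1/5*3/8 + 0*1/4 = 1/5
d_1 = (0=9/20, 1=1/8, 2=9/40, 3=1/5)
  d_2[0] = 9/20*3/8 + 1/8*1/2 + 9/40*3/8 + 1/5*1/2 = 133/320
  d_2[1] = 9/20*1/8 + 1/8*1/8 + 9/40*1/8 + 1/5*1/8 = 1/8
  d_2[2] = 9/20*1/4 + 1/8*1/4 + 9/40*1/8 + 1/5*1/8 = 63/320
  d_2[3] = 9/20*1/4 + 1/8*1/8 + 9/40*3/8 + 1/5*1/4 = 21/80
d_2 = (0=133/320, 1=1/8, 2=63/320, 3=21/80)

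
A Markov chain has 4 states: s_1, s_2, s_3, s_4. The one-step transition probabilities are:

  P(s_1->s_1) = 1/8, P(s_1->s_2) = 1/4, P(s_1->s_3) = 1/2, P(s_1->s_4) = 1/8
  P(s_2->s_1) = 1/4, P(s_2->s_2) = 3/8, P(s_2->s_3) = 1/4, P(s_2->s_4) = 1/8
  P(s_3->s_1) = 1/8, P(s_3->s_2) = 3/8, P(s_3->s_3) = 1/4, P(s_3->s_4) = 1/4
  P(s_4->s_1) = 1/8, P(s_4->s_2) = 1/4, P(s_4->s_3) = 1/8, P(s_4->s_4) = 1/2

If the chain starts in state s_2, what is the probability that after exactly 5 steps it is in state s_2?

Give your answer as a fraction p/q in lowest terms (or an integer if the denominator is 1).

Computing P^5 by repeated multiplication:
P^1 =
  s_1: [1/8, 1/4, 1/2, 1/8]
  s_2: [1/4, 3/8, 1/4, 1/8]
  s_3: [1/8, 3/8, 1/4, 1/4]
  s_4: [1/8, 1/4, 1/8, 1/2]
P^2 =
  s_1: [5/32, 11/32, 17/64, 15/64]
  s_2: [11/64, 21/64, 19/64, 13/64]
  s_3: [11/64, 21/64, 1/4, 1/4]
  s_4: [5/32, 19/64, 7/32, 21/64]
P^3 =
  s_1: [43/256, 167/512, 133/512, 63/256]
  s_2: [85/512, 21/64, 137/512, 61/256]
  s_3: [85/512, 165/512, 67/256, 1/4]
  s_4: [83/512, 161/512, 127/512, 141/512]
P^4 =
  s_1: [679/4096, 331/1024, 535/2048, 1023/4096]
  s_2: [85/512, 1329/4096, 67/256, 1015/4096]
  s_3: [677/4096, 1323/4096, 533/2048, 515/2048]
  s_4: [673/4096, 41/128, 1049/4096, 531/2048]
P^5 =
  s_1: [1355/8192, 5293/16384, 8527/32768, 8235/32768]
  s_2: [5425/32768, 10593/32768, 8537/32768, 8213/32768]
  s_3: [5419/32768, 10581/32768, 2129/8192, 2063/8192]
  s_4: [169/1024, 10553/32768, 2119/8192, 8331/32768]

(P^5)[s_2 -> s_2] = 10593/32768

Answer: 10593/32768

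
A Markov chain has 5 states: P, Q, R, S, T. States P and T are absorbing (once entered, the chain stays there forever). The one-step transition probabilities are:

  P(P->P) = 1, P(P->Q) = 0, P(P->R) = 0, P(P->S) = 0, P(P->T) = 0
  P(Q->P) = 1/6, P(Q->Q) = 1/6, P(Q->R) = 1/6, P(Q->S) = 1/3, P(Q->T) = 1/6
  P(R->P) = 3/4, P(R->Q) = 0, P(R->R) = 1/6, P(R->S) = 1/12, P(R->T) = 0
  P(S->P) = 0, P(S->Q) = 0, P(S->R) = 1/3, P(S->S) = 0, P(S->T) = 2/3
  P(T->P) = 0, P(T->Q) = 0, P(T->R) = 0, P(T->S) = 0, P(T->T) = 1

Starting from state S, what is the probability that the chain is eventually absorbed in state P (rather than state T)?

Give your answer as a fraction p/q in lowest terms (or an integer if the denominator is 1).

Let a_i = P(absorbed in P | start in state i).
Boundary conditions: a_P = 1, a_T = 0.
For each transient state i, a_i = sum_j P(i->j) * a_j:
  a_Q = 1/6*a_P + 1/6*a_Q + 1/6*a_R + 1/3*a_S + 1/6*a_T
  a_R = 3/4*a_P + 0*a_Q + 1/6*a_R + 1/12*a_S + 0*a_T
  a_S = 0*a_P + 0*a_Q + 1/3*a_R + 0*a_S + 2/3*a_T

Substituting a_P = 1 and a_T = 0, rearrange to (I - Q) a = r where r[i] = P(i -> P):
  [5/6, -1/6, -1/3] . (a_Q, a_R, a_S) = 1/6
  [0, 5/6, -1/12] . (a_Q, a_R, a_S) = 3/4
  [0, -1/3, 1] . (a_Q, a_R, a_S) = 0

Solving yields:
  a_Q = 74/145
  a_R = 27/29
  a_S = 9/29

Starting state is S, so the absorption probability is a_S = 9/29.

Answer: 9/29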